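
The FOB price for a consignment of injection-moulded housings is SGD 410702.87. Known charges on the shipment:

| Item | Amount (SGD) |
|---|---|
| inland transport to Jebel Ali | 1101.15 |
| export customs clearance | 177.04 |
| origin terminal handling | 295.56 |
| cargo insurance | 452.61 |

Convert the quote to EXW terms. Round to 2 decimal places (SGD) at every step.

EXW price: SGD 409129.12

Not relevant to the conversion: insurance — on the buyer under both terms; not part of either seller's price.
From FOB to EXW, the seller no longer bears: inland to port, export clearance, origin terminal.
EXW price = 410702.87 − 1101.15 − 177.04 − 295.56 = 409129.12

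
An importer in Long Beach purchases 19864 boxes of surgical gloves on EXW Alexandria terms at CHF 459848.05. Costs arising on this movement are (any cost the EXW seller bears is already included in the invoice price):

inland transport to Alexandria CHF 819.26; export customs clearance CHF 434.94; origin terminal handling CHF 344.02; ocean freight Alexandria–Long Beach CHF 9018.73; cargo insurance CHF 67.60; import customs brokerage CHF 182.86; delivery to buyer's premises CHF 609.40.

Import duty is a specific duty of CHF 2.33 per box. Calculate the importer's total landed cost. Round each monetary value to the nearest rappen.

Total landed cost: CHF 517607.98

EXW: the seller makes goods available at their premises; the buyer bears all onward costs.
CIF value = EXW price + inland to port + export clearance + origin terminal + freight + insurance = 459848.05 + 819.26 + 434.94 + 344.02 + 9018.73 + 67.60 = 470532.60
Import duty = 19864 × 2.33 = 46283.12
Buyer bears: inland to port 819.26 + export clearance 434.94 + origin terminal 344.02 + freight 9018.73 + insurance 67.60 + brokerage 182.86 + delivery 609.40 + duty 46283.12 = 57759.93
Landed cost = invoice 459848.05 + 57759.93 = 517607.98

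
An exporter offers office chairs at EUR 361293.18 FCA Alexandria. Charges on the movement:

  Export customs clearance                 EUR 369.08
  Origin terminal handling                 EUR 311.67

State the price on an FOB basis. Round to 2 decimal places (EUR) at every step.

FOB price: EUR 361604.85

Not relevant to the conversion: export clearance — on the seller under both FCA and FOB; already in the FCA price and stays in the FOB price.
From FCA to FOB, the seller additionally bears: origin terminal.
FOB price = 361293.18 + 311.67 = 361604.85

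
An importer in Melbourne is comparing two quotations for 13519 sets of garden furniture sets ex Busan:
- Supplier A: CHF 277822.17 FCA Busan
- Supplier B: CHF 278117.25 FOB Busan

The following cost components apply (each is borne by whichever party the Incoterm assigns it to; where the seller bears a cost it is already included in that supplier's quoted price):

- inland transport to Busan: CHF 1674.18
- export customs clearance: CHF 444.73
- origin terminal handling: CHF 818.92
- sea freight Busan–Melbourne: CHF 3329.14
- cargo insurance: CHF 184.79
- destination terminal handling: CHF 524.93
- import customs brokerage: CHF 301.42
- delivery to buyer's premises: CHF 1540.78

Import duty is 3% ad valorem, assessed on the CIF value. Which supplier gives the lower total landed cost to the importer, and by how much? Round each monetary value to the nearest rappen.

Supplier A (FCA):
CIF value = FCA price + origin terminal + freight + insurance = 277822.17 + 818.92 + 3329.14 + 184.79 = 282155.02
Import duty = 282155.02 × 3% = 8464.65
Buyer bears (A): 818.92 + 3329.14 + 184.79 + 524.93 + 301.42 + 1540.78 = 6699.98
Landed cost (A) = invoice 277822.17 + 6699.98 + duty 8464.65 = 292986.80
Supplier B (FOB):
CIF value = FOB price + freight + insurance = 278117.25 + 3329.14 + 184.79 = 281631.18
Import duty = 281631.18 × 3% = 8448.94
Buyer bears (B): 3329.14 + 184.79 + 524.93 + 301.42 + 1540.78 = 5881.06
Landed cost (B) = invoice 278117.25 + 5881.06 + duty 8448.94 = 292447.25
Difference = |292986.80 − 292447.25| = 539.55

Supplier B is cheaper by CHF 539.55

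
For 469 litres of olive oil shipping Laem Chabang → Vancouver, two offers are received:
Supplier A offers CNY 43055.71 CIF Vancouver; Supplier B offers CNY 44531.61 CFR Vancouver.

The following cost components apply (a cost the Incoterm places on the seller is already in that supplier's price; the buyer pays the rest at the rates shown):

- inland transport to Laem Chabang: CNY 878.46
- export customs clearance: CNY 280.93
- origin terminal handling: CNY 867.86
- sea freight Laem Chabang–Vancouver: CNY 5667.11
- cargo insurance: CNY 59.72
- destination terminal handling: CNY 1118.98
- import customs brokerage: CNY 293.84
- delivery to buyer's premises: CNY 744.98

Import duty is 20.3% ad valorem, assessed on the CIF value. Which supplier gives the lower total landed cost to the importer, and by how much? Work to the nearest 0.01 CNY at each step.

Supplier A (CIF):
The CIF price already equals the CIF value: 43055.71
Import duty = 43055.71 × 20.3% = 8740.31
Buyer bears (A): 1118.98 + 293.84 + 744.98 = 2157.80
Landed cost (A) = invoice 43055.71 + 2157.80 + duty 8740.31 = 53953.82
Supplier B (CFR):
CIF value = CFR price + insurance = 44531.61 + 59.72 = 44591.33
Import duty = 44591.33 × 20.3% = 9052.04
Buyer bears (B): 59.72 + 1118.98 + 293.84 + 744.98 = 2217.52
Landed cost (B) = invoice 44531.61 + 2217.52 + duty 9052.04 = 55801.17
Difference = |53953.82 − 55801.17| = 1847.35

Supplier A is cheaper by CNY 1847.35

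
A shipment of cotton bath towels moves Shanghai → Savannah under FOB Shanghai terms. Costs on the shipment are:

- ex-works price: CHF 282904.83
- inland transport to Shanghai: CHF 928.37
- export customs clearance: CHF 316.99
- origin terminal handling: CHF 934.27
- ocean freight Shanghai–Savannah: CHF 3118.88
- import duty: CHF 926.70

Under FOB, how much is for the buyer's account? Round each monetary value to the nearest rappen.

FOB: the seller bears costs until goods are on board at the origin port; the buyer bears freight, insurance and all costs thereafter.
Seller's account: goods 282904.83 + inland to port 928.37 + export clearance 316.99 + origin terminal 934.27 = 285084.46
Buyer's account: freight 3118.88 + duty 926.70 = 4045.58

Buyer's account: CHF 4045.58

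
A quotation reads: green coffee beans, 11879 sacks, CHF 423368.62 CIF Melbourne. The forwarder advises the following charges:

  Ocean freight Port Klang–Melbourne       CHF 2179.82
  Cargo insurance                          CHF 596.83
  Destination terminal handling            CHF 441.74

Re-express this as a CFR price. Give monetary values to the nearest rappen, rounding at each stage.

CFR price: CHF 422771.79

Not relevant to the conversion: freight — on the seller under both CIF and CFR; already in the CIF price and stays in the CFR price. destination terminal — on the buyer under both terms; not part of either seller's price.
From CIF to CFR, the seller no longer bears: insurance.
CFR price = 423368.62 − 596.83 = 422771.79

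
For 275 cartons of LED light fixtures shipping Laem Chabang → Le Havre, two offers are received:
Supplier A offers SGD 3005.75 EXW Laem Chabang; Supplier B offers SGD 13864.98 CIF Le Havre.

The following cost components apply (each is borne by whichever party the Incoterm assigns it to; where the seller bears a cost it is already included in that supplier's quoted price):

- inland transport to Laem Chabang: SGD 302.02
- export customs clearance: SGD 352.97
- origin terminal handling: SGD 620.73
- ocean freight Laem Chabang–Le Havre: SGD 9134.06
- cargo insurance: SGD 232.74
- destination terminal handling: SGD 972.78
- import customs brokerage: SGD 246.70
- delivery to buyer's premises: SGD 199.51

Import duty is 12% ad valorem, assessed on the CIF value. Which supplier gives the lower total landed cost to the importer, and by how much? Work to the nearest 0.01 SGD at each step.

Supplier A is cheaper by SGD 242.72

Supplier A (EXW):
CIF value = EXW price + inland to port + export clearance + origin terminal + freight + insurance = 3005.75 + 302.02 + 352.97 + 620.73 + 9134.06 + 232.74 = 13648.27
Import duty = 13648.27 × 12% = 1637.79
Buyer bears (A): 302.02 + 352.97 + 620.73 + 9134.06 + 232.74 + 972.78 + 246.70 + 199.51 = 12061.51
Landed cost (A) = invoice 3005.75 + 12061.51 + duty 1637.79 = 16705.05
Supplier B (CIF):
The CIF price already equals the CIF value: 13864.98
Import duty = 13864.98 × 12% = 1663.80
Buyer bears (B): 972.78 + 246.70 + 199.51 = 1418.99
Landed cost (B) = invoice 13864.98 + 1418.99 + duty 1663.80 = 16947.77
Difference = |16705.05 − 16947.77| = 242.72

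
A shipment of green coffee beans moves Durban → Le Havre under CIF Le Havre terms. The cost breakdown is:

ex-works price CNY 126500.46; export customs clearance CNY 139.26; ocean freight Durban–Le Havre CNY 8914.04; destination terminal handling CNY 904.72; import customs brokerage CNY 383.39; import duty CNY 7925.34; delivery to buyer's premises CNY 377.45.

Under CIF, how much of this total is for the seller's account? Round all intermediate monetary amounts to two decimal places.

CIF: the seller pays costs through ocean freight and marine insurance to the destination port.
Seller's account: goods 126500.46 + export clearance 139.26 + freight 8914.04 = 135553.76
Buyer's account: destination terminal 904.72 + brokerage 383.39 + duty 7925.34 + delivery 377.45 = 9590.90

Seller's account: CNY 135553.76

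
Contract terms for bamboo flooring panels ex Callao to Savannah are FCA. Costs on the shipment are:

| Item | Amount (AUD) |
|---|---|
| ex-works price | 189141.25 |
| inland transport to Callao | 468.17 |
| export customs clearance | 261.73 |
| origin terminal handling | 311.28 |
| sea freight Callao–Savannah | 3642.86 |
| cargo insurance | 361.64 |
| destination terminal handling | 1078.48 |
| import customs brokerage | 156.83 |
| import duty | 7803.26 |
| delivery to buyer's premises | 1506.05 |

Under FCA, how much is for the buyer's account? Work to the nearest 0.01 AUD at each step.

Buyer's account: AUD 14860.40

FCA: the seller delivers export-cleared goods to the carrier; the buyer bears costs from that point.
Seller's account: goods 189141.25 + inland to port 468.17 + export clearance 261.73 = 189871.15
Buyer's account: origin terminal 311.28 + freight 3642.86 + insurance 361.64 + destination terminal 1078.48 + brokerage 156.83 + duty 7803.26 + delivery 1506.05 = 14860.40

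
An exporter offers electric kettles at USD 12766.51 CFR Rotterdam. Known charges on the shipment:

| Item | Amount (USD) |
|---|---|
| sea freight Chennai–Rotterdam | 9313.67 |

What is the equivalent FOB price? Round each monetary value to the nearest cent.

FOB price: USD 3452.84

From CFR to FOB, the seller no longer bears: freight.
FOB price = 12766.51 − 9313.67 = 3452.84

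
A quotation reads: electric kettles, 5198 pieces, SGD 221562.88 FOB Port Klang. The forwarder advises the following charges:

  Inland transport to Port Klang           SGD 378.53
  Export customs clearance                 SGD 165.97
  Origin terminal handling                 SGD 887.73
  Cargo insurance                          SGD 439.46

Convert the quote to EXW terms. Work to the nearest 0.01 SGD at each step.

Not relevant to the conversion: insurance — on the buyer under both terms; not part of either seller's price.
From FOB to EXW, the seller no longer bears: inland to port, export clearance, origin terminal.
EXW price = 221562.88 − 378.53 − 165.97 − 887.73 = 220130.65

EXW price: SGD 220130.65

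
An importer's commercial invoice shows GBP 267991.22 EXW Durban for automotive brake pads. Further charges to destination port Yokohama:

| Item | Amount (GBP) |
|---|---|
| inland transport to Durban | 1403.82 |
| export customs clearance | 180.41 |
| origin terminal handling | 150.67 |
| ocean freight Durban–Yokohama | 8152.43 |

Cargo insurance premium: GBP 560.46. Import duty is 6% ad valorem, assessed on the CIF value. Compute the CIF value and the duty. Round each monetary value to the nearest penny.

CIF = EXW price + pre-shipment costs + freight + insurance
CIF = 267991.22 + 1403.82 + 180.41 + 150.67 + 8152.43 + 560.46 = 278439.01
Import duty = 278439.01 × 6% = 16706.34

CIF value: GBP 278439.01; import duty: GBP 16706.34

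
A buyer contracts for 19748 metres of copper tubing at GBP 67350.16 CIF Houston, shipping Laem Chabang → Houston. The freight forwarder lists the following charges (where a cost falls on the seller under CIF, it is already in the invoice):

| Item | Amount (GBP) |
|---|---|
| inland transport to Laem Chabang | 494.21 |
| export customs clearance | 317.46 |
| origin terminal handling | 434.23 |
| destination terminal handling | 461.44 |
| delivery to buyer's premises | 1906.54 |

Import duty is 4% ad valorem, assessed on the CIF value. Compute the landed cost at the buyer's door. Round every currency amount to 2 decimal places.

CIF: the seller pays costs through ocean freight and marine insurance to the destination port.
Already in the invoice (seller's account under CIF): inland to port, export clearance, origin terminal — exclude.
The CIF price already equals the CIF value: 67350.16
Import duty = 67350.16 × 4% = 2694.01
Buyer bears: destination terminal 461.44 + delivery 1906.54 + duty 2694.01 = 5061.99
Landed cost = invoice 67350.16 + 5061.99 = 72412.15

Total landed cost: GBP 72412.15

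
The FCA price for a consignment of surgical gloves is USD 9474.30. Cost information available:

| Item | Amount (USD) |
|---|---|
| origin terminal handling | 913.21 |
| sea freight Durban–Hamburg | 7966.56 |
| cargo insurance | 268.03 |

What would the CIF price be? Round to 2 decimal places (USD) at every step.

From FCA to CIF, the seller additionally bears: origin terminal, freight, insurance.
CIF price = 9474.30 + 913.21 + 7966.56 + 268.03 = 18622.10

CIF price: USD 18622.10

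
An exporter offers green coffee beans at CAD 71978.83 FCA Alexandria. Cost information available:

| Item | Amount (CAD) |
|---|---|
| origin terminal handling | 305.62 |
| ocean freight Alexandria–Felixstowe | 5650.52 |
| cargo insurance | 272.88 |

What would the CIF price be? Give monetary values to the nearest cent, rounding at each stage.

CIF price: CAD 78207.85

From FCA to CIF, the seller additionally bears: origin terminal, freight, insurance.
CIF price = 71978.83 + 305.62 + 5650.52 + 272.88 = 78207.85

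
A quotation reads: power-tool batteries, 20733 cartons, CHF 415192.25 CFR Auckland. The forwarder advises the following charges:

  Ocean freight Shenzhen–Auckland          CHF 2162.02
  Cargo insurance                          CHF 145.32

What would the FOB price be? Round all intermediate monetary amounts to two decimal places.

Not relevant to the conversion: insurance — on the buyer under both terms; not part of either seller's price.
From CFR to FOB, the seller no longer bears: freight.
FOB price = 415192.25 − 2162.02 = 413030.23

FOB price: CHF 413030.23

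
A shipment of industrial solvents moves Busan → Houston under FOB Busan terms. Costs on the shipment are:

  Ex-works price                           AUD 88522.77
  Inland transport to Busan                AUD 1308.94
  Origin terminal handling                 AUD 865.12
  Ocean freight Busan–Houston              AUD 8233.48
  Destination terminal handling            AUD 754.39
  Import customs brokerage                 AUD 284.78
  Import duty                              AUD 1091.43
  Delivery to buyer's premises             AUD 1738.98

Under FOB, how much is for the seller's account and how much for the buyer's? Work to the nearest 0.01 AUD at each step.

FOB: the seller bears costs until goods are on board at the origin port; the buyer bears freight, insurance and all costs thereafter.
Seller's account: goods 88522.77 + inland to port 1308.94 + origin terminal 865.12 = 90696.83
Buyer's account: freight 8233.48 + destination terminal 754.39 + brokerage 284.78 + duty 1091.43 + delivery 1738.98 = 12103.06

Seller: AUD 90696.83; buyer: AUD 12103.06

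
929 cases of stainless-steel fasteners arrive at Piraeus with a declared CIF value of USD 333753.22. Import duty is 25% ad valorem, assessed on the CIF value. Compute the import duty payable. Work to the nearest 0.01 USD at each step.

Import duty = 333753.22 × 25% = 83438.31

Import duty: USD 83438.31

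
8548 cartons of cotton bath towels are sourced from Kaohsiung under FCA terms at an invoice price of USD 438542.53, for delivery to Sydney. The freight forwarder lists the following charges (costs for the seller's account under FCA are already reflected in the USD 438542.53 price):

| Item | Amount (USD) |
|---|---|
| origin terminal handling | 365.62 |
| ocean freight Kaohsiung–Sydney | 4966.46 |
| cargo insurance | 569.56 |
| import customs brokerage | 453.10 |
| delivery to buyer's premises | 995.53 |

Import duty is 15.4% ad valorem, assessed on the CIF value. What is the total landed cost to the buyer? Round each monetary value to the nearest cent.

FCA: the seller delivers export-cleared goods to the carrier; the buyer bears costs from that point.
CIF value = FCA price + origin terminal + freight + insurance = 438542.53 + 365.62 + 4966.46 + 569.56 = 444444.17
Import duty = 444444.17 × 15.4% = 68444.40
Buyer bears: origin terminal 365.62 + freight 4966.46 + insurance 569.56 + brokerage 453.10 + delivery 995.53 + duty 68444.40 = 75794.67
Landed cost = invoice 438542.53 + 75794.67 = 514337.20

Total landed cost: USD 514337.20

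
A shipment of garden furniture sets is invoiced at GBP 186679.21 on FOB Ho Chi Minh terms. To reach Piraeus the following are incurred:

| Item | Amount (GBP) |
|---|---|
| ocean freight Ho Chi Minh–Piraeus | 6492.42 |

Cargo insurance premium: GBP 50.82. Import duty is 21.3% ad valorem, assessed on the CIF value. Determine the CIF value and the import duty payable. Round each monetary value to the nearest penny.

CIF value: GBP 193222.45; import duty: GBP 41156.38

CIF = FOB price + freight + insurance
CIF = 186679.21 + 6492.42 + 50.82 = 193222.45
Import duty = 193222.45 × 21.3% = 41156.38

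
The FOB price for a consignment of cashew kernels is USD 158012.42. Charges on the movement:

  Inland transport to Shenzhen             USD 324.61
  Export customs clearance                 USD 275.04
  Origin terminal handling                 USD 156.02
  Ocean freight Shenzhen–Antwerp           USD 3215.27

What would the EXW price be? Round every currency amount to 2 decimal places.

Not relevant to the conversion: freight — on the buyer under both terms; not part of either seller's price.
From FOB to EXW, the seller no longer bears: inland to port, export clearance, origin terminal.
EXW price = 158012.42 − 324.61 − 275.04 − 156.02 = 157256.75

EXW price: USD 157256.75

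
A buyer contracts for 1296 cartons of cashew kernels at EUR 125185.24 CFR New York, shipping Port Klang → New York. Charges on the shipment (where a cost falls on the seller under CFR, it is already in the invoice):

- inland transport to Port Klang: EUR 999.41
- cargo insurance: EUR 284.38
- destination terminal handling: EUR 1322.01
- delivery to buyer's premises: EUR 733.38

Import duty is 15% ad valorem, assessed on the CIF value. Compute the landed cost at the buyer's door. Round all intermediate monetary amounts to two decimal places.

CFR: the seller pays costs through ocean freight to the destination port, but not insurance.
Already in the invoice (seller's account under CFR): inland to port — exclude.
CIF value = CFR price + insurance = 125185.24 + 284.38 = 125469.62
Import duty = 125469.62 × 15% = 18820.44
Buyer bears: insurance 284.38 + destination terminal 1322.01 + delivery 733.38 + duty 18820.44 = 21160.21
Landed cost = invoice 125185.24 + 21160.21 = 146345.45

Total landed cost: EUR 146345.45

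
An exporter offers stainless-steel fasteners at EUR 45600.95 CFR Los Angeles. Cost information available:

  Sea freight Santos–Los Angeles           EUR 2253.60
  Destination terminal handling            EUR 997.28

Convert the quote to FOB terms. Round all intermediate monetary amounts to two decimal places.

Not relevant to the conversion: destination terminal — on the buyer under both terms; not part of either seller's price.
From CFR to FOB, the seller no longer bears: freight.
FOB price = 45600.95 − 2253.60 = 43347.35

FOB price: EUR 43347.35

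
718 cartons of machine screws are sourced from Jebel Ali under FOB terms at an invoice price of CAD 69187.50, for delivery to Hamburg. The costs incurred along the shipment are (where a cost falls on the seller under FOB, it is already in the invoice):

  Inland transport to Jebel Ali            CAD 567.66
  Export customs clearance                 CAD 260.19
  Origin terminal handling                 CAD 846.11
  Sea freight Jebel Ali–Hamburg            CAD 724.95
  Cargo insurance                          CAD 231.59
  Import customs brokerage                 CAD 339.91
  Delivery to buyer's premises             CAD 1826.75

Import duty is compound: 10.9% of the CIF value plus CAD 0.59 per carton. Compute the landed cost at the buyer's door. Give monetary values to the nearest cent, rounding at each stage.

Total landed cost: CAD 80380.02

FOB: the seller bears costs until goods are on board at the origin port; the buyer bears freight, insurance and all costs thereafter.
Already in the invoice (seller's account under FOB): inland to port, export clearance, origin terminal — exclude.
CIF value = FOB price + freight + insurance = 69187.50 + 724.95 + 231.59 = 70144.04
Ad valorem component: 70144.04 × 10.9% = 7645.70
Specific component: 718 × 0.59 = 423.62
Import duty = 7645.70 + 423.62 = 8069.32
Buyer bears: freight 724.95 + insurance 231.59 + brokerage 339.91 + delivery 1826.75 + duty 8069.32 = 11192.52
Landed cost = invoice 69187.50 + 11192.52 = 80380.02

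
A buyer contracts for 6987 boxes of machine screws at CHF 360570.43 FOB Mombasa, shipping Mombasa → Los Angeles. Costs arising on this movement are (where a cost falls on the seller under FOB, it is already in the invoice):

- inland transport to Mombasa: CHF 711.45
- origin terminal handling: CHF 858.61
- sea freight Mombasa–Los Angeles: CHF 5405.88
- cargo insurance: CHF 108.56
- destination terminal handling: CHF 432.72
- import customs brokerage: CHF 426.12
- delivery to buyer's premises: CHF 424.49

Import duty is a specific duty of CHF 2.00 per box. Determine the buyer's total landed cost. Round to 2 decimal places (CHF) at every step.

FOB: the seller bears costs until goods are on board at the origin port; the buyer bears freight, insurance and all costs thereafter.
Already in the invoice (seller's account under FOB): inland to port, origin terminal — exclude.
CIF value = FOB price + freight + insurance = 360570.43 + 5405.88 + 108.56 = 366084.87
Import duty = 6987 × 2.00 = 13974.00
Buyer bears: freight 5405.88 + insurance 108.56 + destination terminal 432.72 + brokerage 426.12 + delivery 424.49 + duty 13974.00 = 20771.77
Landed cost = invoice 360570.43 + 20771.77 = 381342.20

Total landed cost: CHF 381342.20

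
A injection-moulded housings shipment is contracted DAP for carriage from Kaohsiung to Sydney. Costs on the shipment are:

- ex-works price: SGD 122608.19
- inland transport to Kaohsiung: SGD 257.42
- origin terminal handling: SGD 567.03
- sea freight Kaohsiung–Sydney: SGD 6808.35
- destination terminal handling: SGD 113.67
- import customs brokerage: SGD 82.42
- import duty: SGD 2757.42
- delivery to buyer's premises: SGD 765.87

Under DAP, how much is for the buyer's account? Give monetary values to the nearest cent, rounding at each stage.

DAP: the seller bears all costs to the named destination except import duty and clearance.
Seller's account: goods 122608.19 + inland to port 257.42 + origin terminal 567.03 + freight 6808.35 + destination terminal 113.67 + delivery 765.87 = 131120.53
Buyer's account: brokerage 82.42 + duty 2757.42 = 2839.84

Buyer's account: SGD 2839.84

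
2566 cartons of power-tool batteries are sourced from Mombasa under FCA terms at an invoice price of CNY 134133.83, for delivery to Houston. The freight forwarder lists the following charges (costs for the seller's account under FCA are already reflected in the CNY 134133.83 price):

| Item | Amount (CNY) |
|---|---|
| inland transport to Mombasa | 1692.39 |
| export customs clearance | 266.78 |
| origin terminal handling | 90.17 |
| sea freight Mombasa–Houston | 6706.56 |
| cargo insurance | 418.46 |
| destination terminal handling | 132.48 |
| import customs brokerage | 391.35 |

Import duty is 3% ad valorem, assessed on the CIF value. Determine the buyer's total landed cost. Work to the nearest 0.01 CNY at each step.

Total landed cost: CNY 146113.32

FCA: the seller delivers export-cleared goods to the carrier; the buyer bears costs from that point.
Already in the invoice (seller's account under FCA): inland to port, export clearance — exclude.
CIF value = FCA price + origin terminal + freight + insurance = 134133.83 + 90.17 + 6706.56 + 418.46 = 141349.02
Import duty = 141349.02 × 3% = 4240.47
Buyer bears: origin terminal 90.17 + freight 6706.56 + insurance 418.46 + destination terminal 132.48 + brokerage 391.35 + duty 4240.47 = 11979.49
Landed cost = invoice 134133.83 + 11979.49 = 146113.32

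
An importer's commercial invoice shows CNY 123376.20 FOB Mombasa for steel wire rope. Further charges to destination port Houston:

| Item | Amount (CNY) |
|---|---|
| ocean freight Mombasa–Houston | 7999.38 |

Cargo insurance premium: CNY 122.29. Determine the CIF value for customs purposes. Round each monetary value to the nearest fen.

CIF value: CNY 131497.87

CIF = FOB price + freight + insurance
CIF = 123376.20 + 7999.38 + 122.29 = 131497.87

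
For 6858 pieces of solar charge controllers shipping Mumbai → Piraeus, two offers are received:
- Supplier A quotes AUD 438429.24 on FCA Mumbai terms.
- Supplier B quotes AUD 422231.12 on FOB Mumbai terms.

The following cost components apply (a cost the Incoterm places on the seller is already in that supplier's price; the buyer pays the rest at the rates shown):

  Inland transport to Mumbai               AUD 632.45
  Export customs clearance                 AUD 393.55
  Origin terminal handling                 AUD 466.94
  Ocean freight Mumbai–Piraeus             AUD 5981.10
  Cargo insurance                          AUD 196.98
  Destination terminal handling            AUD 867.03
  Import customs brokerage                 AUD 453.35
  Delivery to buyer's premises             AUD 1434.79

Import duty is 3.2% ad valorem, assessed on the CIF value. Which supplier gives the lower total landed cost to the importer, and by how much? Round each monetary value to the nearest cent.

Supplier B is cheaper by AUD 17198.35

Supplier A (FCA):
CIF value = FCA price + origin terminal + freight + insurance = 438429.24 + 466.94 + 5981.10 + 196.98 = 445074.26
Import duty = 445074.26 × 3.2% = 14242.38
Buyer bears (A): 466.94 + 5981.10 + 196.98 + 867.03 + 453.35 + 1434.79 = 9400.19
Landed cost (A) = invoice 438429.24 + 9400.19 + duty 14242.38 = 462071.81
Supplier B (FOB):
CIF value = FOB price + freight + insurance = 422231.12 + 5981.10 + 196.98 = 428409.20
Import duty = 428409.20 × 3.2% = 13709.09
Buyer bears (B): 5981.10 + 196.98 + 867.03 + 453.35 + 1434.79 = 8933.25
Landed cost (B) = invoice 422231.12 + 8933.25 + duty 13709.09 = 444873.46
Difference = |462071.81 − 444873.46| = 17198.35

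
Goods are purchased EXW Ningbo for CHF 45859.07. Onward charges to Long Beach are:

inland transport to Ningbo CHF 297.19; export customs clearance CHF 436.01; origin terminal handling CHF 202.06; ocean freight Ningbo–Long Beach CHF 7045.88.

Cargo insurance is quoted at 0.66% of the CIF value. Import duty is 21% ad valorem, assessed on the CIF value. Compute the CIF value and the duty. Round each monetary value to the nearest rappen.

Let C be the CIF value. C = EXW price + pre-shipment costs + freight + 0.66% × C
C − 0.66% × C = 45859.07 + 297.19 + 436.01 + 202.06 + 7045.88
0.9934 × C = 53840.21
C = 53840.21 / 0.9934 = 54197.92
Insurance premium = 0.66% × 54197.92 = 357.71
Import duty = 54197.92 × 21% = 11381.56

CIF value: CHF 54197.92; import duty: CHF 11381.56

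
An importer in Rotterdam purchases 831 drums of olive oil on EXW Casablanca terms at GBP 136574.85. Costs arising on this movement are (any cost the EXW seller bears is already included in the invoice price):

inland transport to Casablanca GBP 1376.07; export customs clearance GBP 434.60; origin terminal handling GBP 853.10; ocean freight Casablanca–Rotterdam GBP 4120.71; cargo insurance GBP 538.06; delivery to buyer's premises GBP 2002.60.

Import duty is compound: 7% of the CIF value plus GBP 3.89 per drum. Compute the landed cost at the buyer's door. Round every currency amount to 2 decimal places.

EXW: the seller makes goods available at their premises; the buyer bears all onward costs.
CIF value = EXW price + inland to port + export clearance + origin terminal + freight + insurance = 136574.85 + 1376.07 + 434.60 + 853.10 + 4120.71 + 538.06 = 143897.39
Ad valorem component: 143897.39 × 7% = 10072.82
Specific component: 831 × 3.89 = 3232.59
Import duty = 10072.82 + 3232.59 = 13305.41
Buyer bears: inland to port 1376.07 + export clearance 434.60 + origin terminal 853.10 + freight 4120.71 + insurance 538.06 + delivery 2002.60 + duty 13305.41 = 22630.55
Landed cost = invoice 136574.85 + 22630.55 = 159205.40

Total landed cost: GBP 159205.40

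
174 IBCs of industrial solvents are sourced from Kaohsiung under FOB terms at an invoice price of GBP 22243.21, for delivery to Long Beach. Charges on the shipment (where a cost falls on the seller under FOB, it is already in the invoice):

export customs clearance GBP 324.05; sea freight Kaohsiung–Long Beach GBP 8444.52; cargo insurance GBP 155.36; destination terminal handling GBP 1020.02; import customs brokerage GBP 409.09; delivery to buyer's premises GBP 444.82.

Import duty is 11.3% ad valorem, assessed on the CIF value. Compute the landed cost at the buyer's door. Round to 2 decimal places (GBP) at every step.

Total landed cost: GBP 36202.29

FOB: the seller bears costs until goods are on board at the origin port; the buyer bears freight, insurance and all costs thereafter.
Already in the invoice (seller's account under FOB): export clearance — exclude.
CIF value = FOB price + freight + insurance = 22243.21 + 8444.52 + 155.36 = 30843.09
Import duty = 30843.09 × 11.3% = 3485.27
Buyer bears: freight 8444.52 + insurance 155.36 + destination terminal 1020.02 + brokerage 409.09 + delivery 444.82 + duty 3485.27 = 13959.08
Landed cost = invoice 22243.21 + 13959.08 = 36202.29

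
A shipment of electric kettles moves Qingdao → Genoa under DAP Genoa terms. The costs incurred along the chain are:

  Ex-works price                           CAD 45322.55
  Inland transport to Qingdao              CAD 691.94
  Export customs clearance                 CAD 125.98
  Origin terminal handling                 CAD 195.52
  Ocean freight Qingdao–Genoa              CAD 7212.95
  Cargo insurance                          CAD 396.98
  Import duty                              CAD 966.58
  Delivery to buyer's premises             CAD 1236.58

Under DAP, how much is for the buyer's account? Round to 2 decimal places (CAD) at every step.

Buyer's account: CAD 966.58

DAP: the seller bears all costs to the named destination except import duty and clearance.
Seller's account: goods 45322.55 + inland to port 691.94 + export clearance 125.98 + origin terminal 195.52 + freight 7212.95 + insurance 396.98 + delivery 1236.58 = 55182.50
Buyer's account: duty 966.58 = 966.58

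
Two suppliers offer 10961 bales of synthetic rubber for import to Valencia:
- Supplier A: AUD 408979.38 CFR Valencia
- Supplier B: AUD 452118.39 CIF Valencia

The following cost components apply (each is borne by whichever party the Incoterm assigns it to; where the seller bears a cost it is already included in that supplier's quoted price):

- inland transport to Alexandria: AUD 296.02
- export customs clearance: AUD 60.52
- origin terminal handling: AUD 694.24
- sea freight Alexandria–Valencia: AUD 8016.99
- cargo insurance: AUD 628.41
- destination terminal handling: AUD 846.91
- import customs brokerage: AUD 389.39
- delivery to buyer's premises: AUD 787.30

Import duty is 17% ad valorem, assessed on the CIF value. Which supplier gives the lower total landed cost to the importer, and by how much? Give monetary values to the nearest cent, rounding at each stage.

Supplier A is cheaper by AUD 49737.41

Supplier A (CFR):
CIF value = CFR price + insurance = 408979.38 + 628.41 = 409607.79
Import duty = 409607.79 × 17% = 69633.32
Buyer bears (A): 628.41 + 846.91 + 389.39 + 787.30 = 2652.01
Landed cost (A) = invoice 408979.38 + 2652.01 + duty 69633.32 = 481264.71
Supplier B (CIF):
The CIF price already equals the CIF value: 452118.39
Import duty = 452118.39 × 17% = 76860.13
Buyer bears (B): 846.91 + 389.39 + 787.30 = 2023.60
Landed cost (B) = invoice 452118.39 + 2023.60 + duty 76860.13 = 531002.12
Difference = |481264.71 − 531002.12| = 49737.41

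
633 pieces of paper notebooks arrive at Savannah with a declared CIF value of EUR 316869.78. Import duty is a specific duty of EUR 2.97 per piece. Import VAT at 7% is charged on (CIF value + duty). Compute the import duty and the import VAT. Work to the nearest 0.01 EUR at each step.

Import duty = 633 × 2.97 = 1880.01
VAT base = CIF + duty = 316869.78 + 1880.01 = 318749.79
Import VAT = 318749.79 × 7% = 22312.49

Import duty: EUR 1880.01; import VAT: EUR 22312.49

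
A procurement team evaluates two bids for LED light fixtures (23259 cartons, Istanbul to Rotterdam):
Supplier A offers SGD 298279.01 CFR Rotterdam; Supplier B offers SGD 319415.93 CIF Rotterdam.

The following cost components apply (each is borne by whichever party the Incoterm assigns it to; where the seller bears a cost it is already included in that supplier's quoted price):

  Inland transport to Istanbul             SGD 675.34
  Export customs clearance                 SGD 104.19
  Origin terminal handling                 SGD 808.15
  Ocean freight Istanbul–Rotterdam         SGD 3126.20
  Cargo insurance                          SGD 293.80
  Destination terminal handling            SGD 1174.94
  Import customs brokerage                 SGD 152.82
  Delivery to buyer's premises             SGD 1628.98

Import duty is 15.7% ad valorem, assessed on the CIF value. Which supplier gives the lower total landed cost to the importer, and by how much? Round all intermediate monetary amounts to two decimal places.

Supplier A is cheaper by SGD 24115.49

Supplier A (CFR):
CIF value = CFR price + insurance = 298279.01 + 293.80 = 298572.81
Import duty = 298572.81 × 15.7% = 46875.93
Buyer bears (A): 293.80 + 1174.94 + 152.82 + 1628.98 = 3250.54
Landed cost (A) = invoice 298279.01 + 3250.54 + duty 46875.93 = 348405.48
Supplier B (CIF):
The CIF price already equals the CIF value: 319415.93
Import duty = 319415.93 × 15.7% = 50148.30
Buyer bears (B): 1174.94 + 152.82 + 1628.98 = 2956.74
Landed cost (B) = invoice 319415.93 + 2956.74 + duty 50148.30 = 372520.97
Difference = |348405.48 − 372520.97| = 24115.49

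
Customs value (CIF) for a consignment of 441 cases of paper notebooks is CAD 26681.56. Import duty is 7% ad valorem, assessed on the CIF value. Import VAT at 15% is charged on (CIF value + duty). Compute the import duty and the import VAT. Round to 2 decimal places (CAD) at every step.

Import duty = 26681.56 × 7% = 1867.71
VAT base = CIF + duty = 26681.56 + 1867.71 = 28549.27
Import VAT = 28549.27 × 15% = 4282.39

Import duty: CAD 1867.71; import VAT: CAD 4282.39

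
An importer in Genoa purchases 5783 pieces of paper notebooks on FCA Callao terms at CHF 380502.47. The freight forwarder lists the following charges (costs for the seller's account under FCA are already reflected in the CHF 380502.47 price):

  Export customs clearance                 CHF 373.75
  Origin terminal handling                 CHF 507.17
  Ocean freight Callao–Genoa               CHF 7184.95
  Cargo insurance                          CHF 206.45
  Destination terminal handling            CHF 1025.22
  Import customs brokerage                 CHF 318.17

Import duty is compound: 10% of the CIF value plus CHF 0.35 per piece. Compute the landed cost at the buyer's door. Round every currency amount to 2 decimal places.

Total landed cost: CHF 430608.58

FCA: the seller delivers export-cleared goods to the carrier; the buyer bears costs from that point.
Already in the invoice (seller's account under FCA): export clearance — exclude.
CIF value = FCA price + origin terminal + freight + insurance = 380502.47 + 507.17 + 7184.95 + 206.45 = 388401.04
Ad valorem component: 388401.04 × 10% = 38840.10
Specific component: 5783 × 0.35 = 2024.05
Import duty = 38840.10 + 2024.05 = 40864.15
Buyer bears: origin terminal 507.17 + freight 7184.95 + insurance 206.45 + destination terminal 1025.22 + brokerage 318.17 + duty 40864.15 = 50106.11
Landed cost = invoice 380502.47 + 50106.11 = 430608.58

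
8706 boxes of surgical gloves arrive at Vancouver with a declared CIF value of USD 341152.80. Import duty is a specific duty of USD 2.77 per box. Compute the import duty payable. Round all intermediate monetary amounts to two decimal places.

Import duty = 8706 × 2.77 = 24115.62

Import duty: USD 24115.62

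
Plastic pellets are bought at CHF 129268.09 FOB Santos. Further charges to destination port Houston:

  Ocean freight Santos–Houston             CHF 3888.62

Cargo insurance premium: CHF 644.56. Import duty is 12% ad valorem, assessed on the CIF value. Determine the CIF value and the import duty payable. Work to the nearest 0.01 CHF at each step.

CIF = FOB price + freight + insurance
CIF = 129268.09 + 3888.62 + 644.56 = 133801.27
Import duty = 133801.27 × 12% = 16056.15

CIF value: CHF 133801.27; import duty: CHF 16056.15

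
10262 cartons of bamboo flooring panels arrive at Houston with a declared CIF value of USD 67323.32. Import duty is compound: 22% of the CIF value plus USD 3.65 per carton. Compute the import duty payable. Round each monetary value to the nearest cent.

Import duty: USD 52267.43

Ad valorem component: 67323.32 × 22% = 14811.13
Specific component: 10262 × 3.65 = 37456.30
Import duty = 14811.13 + 37456.30 = 52267.43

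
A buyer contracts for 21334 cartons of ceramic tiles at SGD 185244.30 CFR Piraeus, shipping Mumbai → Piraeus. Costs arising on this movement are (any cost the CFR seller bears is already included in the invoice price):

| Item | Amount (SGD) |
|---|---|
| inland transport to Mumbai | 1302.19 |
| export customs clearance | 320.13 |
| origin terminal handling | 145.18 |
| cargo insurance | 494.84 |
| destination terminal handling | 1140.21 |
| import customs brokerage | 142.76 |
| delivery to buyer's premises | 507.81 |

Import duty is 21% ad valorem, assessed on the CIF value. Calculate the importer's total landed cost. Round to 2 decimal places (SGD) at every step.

Total landed cost: SGD 226535.14

CFR: the seller pays costs through ocean freight to the destination port, but not insurance.
Already in the invoice (seller's account under CFR): inland to port, export clearance, origin terminal — exclude.
CIF value = CFR price + insurance = 185244.30 + 494.84 = 185739.14
Import duty = 185739.14 × 21% = 39005.22
Buyer bears: insurance 494.84 + destination terminal 1140.21 + brokerage 142.76 + delivery 507.81 + duty 39005.22 = 41290.84
Landed cost = invoice 185244.30 + 41290.84 = 226535.14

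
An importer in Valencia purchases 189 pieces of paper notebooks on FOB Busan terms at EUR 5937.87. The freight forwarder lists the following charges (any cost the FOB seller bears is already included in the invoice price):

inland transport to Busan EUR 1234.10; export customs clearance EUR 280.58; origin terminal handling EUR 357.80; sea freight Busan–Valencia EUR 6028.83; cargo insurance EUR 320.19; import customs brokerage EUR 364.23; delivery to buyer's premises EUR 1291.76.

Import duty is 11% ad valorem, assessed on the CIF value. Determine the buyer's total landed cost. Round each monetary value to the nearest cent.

Total landed cost: EUR 15294.44

FOB: the seller bears costs until goods are on board at the origin port; the buyer bears freight, insurance and all costs thereafter.
Already in the invoice (seller's account under FOB): inland to port, export clearance, origin terminal — exclude.
CIF value = FOB price + freight + insurance = 5937.87 + 6028.83 + 320.19 = 12286.89
Import duty = 12286.89 × 11% = 1351.56
Buyer bears: freight 6028.83 + insurance 320.19 + brokerage 364.23 + delivery 1291.76 + duty 1351.56 = 9356.57
Landed cost = invoice 5937.87 + 9356.57 = 15294.44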